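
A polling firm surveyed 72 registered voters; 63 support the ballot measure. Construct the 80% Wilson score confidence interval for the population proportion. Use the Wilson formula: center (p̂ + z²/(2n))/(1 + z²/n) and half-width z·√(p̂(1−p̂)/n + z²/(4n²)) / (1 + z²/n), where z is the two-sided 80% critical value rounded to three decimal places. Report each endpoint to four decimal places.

p̂ = 63/72 = 0.87500; z = 1.282, so z² = 1.643524.
Denominator 1 + z²/n = 1 + 1.643524/72 = 1.022827.
Center = (0.87500 + 0.011413)/1.022827 = 0.86663.
Radicand: p̂(1−p̂)/n + z²/(4n²) = 0.001519097 + 0.000079259 = 0.001598356.
Half-width = 1.282·√0.001598356/1.022827 = 0.05011.
CI: 0.86663 ± 0.05011 = (0.8165, 0.9167).

(0.8165, 0.9167)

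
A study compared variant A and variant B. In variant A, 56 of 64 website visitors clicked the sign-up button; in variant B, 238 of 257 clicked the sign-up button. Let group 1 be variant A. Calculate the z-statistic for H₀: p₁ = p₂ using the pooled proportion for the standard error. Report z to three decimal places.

p̂₁ = 56/64 = 0.87500, p̂₂ = 238/257 = 0.92607.
Pooled p̂ = (56+238)/(64+257) = 294/321 = 0.91589.
Pooled SE = √[0.0770373·0.01951605] ≈ 0.038775.
z = -0.05107/0.038775 = -1.317.

z = -1.317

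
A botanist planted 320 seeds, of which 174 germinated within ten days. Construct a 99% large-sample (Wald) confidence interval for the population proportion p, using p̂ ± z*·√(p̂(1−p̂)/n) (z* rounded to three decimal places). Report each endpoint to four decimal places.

(0.4720, 0.6155)

With x = 174 successes in n = 320, p̂ = 0.54375.
Standard error of p̂: √(0.248086/320) = √0.000775269 = 0.027844.
z* = 2.576 at the 99% level.
Margin of error: 2.576 × 0.027844 = 0.07173.
Interval: 0.54375 ± 0.07173 → (0.4720, 0.6155).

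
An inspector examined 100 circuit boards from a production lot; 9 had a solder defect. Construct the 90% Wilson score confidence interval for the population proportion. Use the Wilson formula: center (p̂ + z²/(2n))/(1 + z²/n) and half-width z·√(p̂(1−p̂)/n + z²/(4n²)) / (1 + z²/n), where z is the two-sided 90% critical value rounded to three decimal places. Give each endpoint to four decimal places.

p̂ = 9/100 = 0.09000; z = 1.645, so z² = 2.706025.
Denominator 1 + z²/n = 1 + 2.706025/100 = 1.027060.
Center = (0.09000 + 0.013530)/1.027060 = 0.10080.
Radicand: p̂(1−p̂)/n + z²/(4n²) = 0.000819000 + 0.000067651 = 0.000886651.
Half-width = z·√(radicand)/denom = 1.645·0.029777/1.027060 = 0.04769.
CI: 0.10080 ± 0.04769 = (0.0531, 0.1485).

(0.0531, 0.1485)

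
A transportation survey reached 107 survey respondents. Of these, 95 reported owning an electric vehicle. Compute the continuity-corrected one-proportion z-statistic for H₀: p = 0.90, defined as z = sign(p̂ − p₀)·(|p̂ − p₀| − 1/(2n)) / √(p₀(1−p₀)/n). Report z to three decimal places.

z = -0.258

p̂ = 95/107 = 0.88785. p̂ − p₀ = -0.012150.
1/(2n) = 0.004673.
Corrected numerator: |-0.012150| − 0.004673 = 0.007477.
Under H₀, SE = √(p₀(1−p₀)/n) = √(0.90·0.10/107) = √0.000841121 = 0.029002.
z = (−)0.007477/0.029002 = -0.258.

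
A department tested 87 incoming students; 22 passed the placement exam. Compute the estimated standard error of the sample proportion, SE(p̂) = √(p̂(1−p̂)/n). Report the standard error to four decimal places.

p̂ = 22/87 = 0.25287.
p̂(1−p̂) = 0.25287·0.74713 = 0.188927.
SE = √(0.188927/87) = 0.0466.

SE = 0.0466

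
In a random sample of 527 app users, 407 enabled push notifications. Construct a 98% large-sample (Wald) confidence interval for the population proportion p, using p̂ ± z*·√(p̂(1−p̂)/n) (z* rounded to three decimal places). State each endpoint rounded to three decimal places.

(0.730, 0.815)

The sample proportion is 407/527 = 0.77230.
SE = √(p̂(1−p̂)/n) = √(0.175855/527) = 0.018267.
z* = 2.326 at the 98% level.
Margin = 2.326·0.018267 = 0.04249.
Interval: 0.77230 ± 0.04249 → (0.730, 0.815).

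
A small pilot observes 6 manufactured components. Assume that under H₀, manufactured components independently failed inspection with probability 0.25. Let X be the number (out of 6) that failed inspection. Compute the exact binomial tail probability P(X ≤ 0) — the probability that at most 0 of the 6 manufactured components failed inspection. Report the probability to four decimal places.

X ~ Binomial(n=6, p=0.25).
P(X ≤ 0) = C(6,0)·0.25^0·0.75^6.
= 0.177979 = 0.1780.

P = 0.1780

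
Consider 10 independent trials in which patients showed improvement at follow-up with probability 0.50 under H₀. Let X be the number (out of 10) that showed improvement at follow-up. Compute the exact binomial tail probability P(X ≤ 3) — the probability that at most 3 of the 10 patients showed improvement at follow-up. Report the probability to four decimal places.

P = 0.1719

X is binomial with n = 10 and p = 0.50.
P(X ≤ 3) = C(10,0)·0.50^0·0.50^10 + C(10,1)·0.50^1·0.50^9 + C(10,2)·0.50^2·0.50^8 + C(10,3)·0.50^3·0.50^7.
= 0.000977 + 0.009766 + 0.043945 + 0.117188 = 0.1719.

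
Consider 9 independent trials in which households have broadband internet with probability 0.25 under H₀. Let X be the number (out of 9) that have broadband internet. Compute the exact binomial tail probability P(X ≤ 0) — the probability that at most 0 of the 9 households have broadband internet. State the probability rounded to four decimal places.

X is binomial with n = 9 and p = 0.25.
P(X ≤ 0) = C(9,0)·0.25^0·0.75^9.
= 0.075085 = 0.0751.

P = 0.0751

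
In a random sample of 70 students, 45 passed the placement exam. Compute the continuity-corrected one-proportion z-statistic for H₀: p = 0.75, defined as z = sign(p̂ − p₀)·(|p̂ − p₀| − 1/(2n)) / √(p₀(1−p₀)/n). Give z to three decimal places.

z = -1.932

The sample proportion is 45/70 = 0.64286. p̂ − p₀ = -0.107143.
1/(2n) = 0.007143.
Corrected numerator: |-0.107143| − 0.007143 = 0.100000.
Under H₀, SE = √(p₀(1−p₀)/n) = √(0.75·0.25/70) = √0.002678571 = 0.051755.
z = −0.100000/0.051755 = -1.932.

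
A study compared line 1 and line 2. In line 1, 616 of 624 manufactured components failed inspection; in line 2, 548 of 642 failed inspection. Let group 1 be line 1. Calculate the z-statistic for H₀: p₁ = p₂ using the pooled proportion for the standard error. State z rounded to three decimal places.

z = 8.732

Sample proportions: p̂₁ = 616/624 = 0.98718 and p̂₂ = 548/642 = 0.85358.
Pooled p̂ = (616+548)/(624+642) = 1164/1266 = 0.91943.
SE = √[p̂(1−p̂)(1/n₁+1/n₂)] = √[0.91943·0.08057·(1/624+1/642)] ≈ 0.015300.
z = (p̂₁ − p̂₂)/SE = (0.98718 − 0.85358)/0.015300 = 0.13360/0.015300 = 8.732.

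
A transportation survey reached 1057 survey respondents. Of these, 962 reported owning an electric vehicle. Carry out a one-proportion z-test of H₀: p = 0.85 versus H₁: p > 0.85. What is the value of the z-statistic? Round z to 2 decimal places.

p̂ = 962/1057 = 0.91012.
SE₀ = √(0.85·0.15/1057) = 0.010983.
Test statistic: z = 0.06012/0.010983 = 5.47.

z = 5.47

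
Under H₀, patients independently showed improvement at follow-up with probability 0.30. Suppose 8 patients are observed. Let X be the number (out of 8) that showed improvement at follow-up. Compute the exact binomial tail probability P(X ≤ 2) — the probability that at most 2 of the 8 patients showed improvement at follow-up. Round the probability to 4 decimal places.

X is binomial with n = 8 and p = 0.30.
P(X ≤ 2) = C(8,0)·0.30^0·0.70^8 + C(8,1)·0.30^1·0.70^7 + C(8,2)·0.30^2·0.70^6.
= 0.057648 + 0.197650 + 0.296475 = 0.5518.

P = 0.5518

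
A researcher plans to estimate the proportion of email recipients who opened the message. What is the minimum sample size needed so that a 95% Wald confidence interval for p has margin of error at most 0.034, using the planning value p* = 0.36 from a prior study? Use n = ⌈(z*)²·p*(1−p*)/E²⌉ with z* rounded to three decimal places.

n = 766

For 95% confidence, z* = 1.960.
p*(1−p*) = 0.36·0.64 = 0.2304.
(z*)²·p*(1−p*)/E² = 3.841600·0.2304/0.001156 = 765.661.
Rounding up, n = 766.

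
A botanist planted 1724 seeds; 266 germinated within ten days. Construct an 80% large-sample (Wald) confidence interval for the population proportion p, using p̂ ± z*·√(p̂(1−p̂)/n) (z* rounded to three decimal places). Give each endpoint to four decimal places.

The sample proportion is 266/1724 = 0.15429.
SE(p̂) = √(0.15429·0.84571/1724) = 0.008700.
The 80% critical value is z* = 1.282.
Margin of error: 1.282 × 0.008700 = 0.01115.
Interval: 0.15429 ± 0.01115 → (0.1431, 0.1654).

(0.1431, 0.1654)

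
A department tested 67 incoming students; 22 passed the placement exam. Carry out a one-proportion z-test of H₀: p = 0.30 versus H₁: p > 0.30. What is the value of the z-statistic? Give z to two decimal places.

The sample proportion is 22/67 = 0.32836.
Null standard error: √(0.30·0.70/67) = √0.003134328 = 0.055985.
Test statistic: z = 0.02836/0.055985 = 0.51.

z = 0.51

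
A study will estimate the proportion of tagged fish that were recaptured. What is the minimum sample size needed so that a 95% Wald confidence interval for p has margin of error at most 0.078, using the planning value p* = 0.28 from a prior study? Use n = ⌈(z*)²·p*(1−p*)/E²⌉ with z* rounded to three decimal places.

For 95% confidence, z* = 1.960.
p*(1−p*) = 0.28·0.72 = 0.2016.
Required n before rounding: 3.841600 × 0.2016 / 0.078² = 127.296.
Rounding up, n = 128.

n = 128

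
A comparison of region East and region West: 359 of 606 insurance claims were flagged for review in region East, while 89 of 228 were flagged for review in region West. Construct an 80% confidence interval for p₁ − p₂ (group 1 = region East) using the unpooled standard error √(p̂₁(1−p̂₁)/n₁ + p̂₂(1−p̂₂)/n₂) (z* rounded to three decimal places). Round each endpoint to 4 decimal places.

(0.1534, 0.2507)

p̂₁ = 0.59241, p̂₂ = 0.39035, so the observed difference is 0.20206.
SE = √(0.000398450 + 0.001043759) = √0.001442209 = 0.037976.
z* = 1.282 at the 80% level. Margin = 1.282·0.037976 = 0.04869.
So the interval runs from 0.1534 to 0.2507.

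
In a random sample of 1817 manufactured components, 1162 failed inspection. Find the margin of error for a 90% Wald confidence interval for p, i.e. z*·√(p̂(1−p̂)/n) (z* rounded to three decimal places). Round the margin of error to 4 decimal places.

ME = 0.0185

The sample proportion is 1162/1817 = 0.63952.
SE(p̂) = √(0.63952·0.36048/1817) = 0.011264.
For 90% confidence, z* = 1.645.
Margin of error = z*·SE = 1.645 × 0.011264 = 0.0185.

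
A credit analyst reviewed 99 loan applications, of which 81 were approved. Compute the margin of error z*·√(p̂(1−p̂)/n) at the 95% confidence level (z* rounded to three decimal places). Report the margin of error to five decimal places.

ME = 0.07598

With x = 81 successes in n = 99, p̂ = 0.81818.
Standard error of p̂: √(0.148760/99) = √0.001502630 = 0.038764.
For 95% confidence, z* = 1.960.
Margin of error = z*·SE = 1.960 × 0.038764 = 0.07598.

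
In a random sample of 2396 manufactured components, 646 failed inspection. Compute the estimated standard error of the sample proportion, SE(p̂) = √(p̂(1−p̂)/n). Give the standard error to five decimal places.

SE = 0.00907

p̂ = 646/2396 = 0.26962.
p̂(1−p̂) = 0.196925.
SE = √(0.196925/2396) = √0.000082189 = 0.00907.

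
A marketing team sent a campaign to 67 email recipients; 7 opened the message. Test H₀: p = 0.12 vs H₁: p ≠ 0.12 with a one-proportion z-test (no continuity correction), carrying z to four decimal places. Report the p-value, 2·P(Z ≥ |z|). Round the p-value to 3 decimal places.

The sample proportion is 7/67 = 0.10448.
SE₀ = √(0.12·0.88/67) = 0.039700.
Test statistic (full precision, shown to 4 dp): z = (7/67 − 0.12)/SE₀ ≈ -0.3910.
From the standard normal, 2·P(Z ≥ |z|) = 0.696.

p-value = 0.696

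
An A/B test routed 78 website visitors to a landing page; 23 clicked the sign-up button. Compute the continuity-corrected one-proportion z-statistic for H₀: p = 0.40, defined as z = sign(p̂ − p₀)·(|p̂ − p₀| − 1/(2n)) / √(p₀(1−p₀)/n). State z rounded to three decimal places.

p̂ = 23/78 = 0.29487. p̂ − p₀ = -0.105128.
1/(2n) = 0.006410.
Corrected numerator: |-0.105128| − 0.006410 = 0.098718.
Null standard error: √(0.40·0.60/78) = √0.003076923 = 0.055470.
z = (−)0.098718/0.055470 = -1.780.

z = -1.780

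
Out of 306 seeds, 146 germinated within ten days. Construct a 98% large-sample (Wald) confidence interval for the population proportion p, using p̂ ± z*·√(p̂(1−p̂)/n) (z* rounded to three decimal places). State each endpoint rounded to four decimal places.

With x = 146 successes in n = 306, p̂ = 0.47712.
SE = √(p̂(1−p̂)/n) = √(0.249477/306) = 0.028553.
The 98% critical value is z* = 2.326.
Margin of error: 2.326 × 0.028553 = 0.06641.
So the interval runs from 0.4107 to 0.5435.

(0.4107, 0.5435)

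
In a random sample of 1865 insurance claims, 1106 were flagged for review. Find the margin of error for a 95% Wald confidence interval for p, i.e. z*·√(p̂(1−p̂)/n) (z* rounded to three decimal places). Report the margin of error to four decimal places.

The sample proportion is 1106/1865 = 0.59303.
Standard error of p̂: √(0.241346/1865) = √0.000129408 = 0.011376.
z* = 1.960 at the 95% level.
So ME = 0.0223.

ME = 0.0223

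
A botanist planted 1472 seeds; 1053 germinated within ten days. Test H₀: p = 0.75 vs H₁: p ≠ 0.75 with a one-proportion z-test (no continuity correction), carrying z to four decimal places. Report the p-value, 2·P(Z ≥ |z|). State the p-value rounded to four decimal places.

Sample proportion p̂ = 1053/1472 = 0.71535.
Under H₀, SE = √(p₀(1−p₀)/n) = √(0.75·0.25/1472) = √0.000127378 = 0.011286.
Test statistic (full precision, shown to 4 dp): z = (1053/1472 − 0.75)/SE₀ ≈ -3.0698.
p-value = 2·P(Z ≥ |z|) with z = -3.0698 → 0.0021.

p-value = 0.0021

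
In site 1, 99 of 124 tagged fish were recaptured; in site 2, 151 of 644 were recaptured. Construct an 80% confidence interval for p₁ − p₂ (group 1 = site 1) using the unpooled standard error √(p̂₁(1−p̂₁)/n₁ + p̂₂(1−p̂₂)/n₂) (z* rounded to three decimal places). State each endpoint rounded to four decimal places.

(0.5130, 0.6148)

p̂₁ = 0.79839, p̂₂ = 0.23447, so the observed difference is 0.56392.
SE = √(0.001298106 + 0.000278719) = √0.001576825 = 0.039709.
The 80% critical value is z* = 1.282. Margin of error = 0.05091.
CI: 0.56392 ± 0.05091 = (0.5130, 0.6148).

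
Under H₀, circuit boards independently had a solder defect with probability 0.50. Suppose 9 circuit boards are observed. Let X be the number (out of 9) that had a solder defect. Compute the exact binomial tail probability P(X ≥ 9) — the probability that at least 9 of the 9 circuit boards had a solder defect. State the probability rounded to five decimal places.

P = 0.00195

X is binomial with n = 9 and p = 0.50.
P(X ≥ 9) = C(9,9)·0.50^9·0.50^0.
= 0.001953 = 0.00195.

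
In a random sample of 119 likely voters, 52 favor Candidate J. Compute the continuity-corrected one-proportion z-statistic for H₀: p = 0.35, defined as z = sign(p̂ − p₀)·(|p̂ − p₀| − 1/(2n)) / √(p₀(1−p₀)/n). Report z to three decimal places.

z = 1.893

With x = 52 successes in n = 119, p̂ = 0.43697. p̂ − p₀ = 0.086975.
Continuity correction 1/(2n) = 1/238 = 0.004202.
Corrected numerator: |0.086975| − 0.004202 = 0.082773.
Under H₀, SE = √(p₀(1−p₀)/n) = √(0.35·0.65/119) = √0.001911765 = 0.043724.
z = (+)0.082773/0.043724 = 1.893.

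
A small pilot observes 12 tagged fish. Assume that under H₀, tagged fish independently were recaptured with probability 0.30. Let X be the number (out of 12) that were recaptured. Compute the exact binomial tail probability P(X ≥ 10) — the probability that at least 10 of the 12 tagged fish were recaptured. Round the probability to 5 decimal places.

X ~ Binomial(n=12, p=0.30).
P(X ≥ 10) = C(12,10)·0.30^10·0.70^2 + C(12,11)·0.30^11·0.70^1 + C(12,12)·0.30^12·0.70^0.
= 0.000191 + 0.000015 + 0.000001 = 0.00021.

P = 0.00021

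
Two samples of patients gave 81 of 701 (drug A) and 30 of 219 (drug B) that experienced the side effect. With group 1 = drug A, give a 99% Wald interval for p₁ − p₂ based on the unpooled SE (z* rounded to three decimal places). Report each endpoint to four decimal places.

p̂₁ = 0.11555, p̂₂ = 0.13699, so the observed difference is -0.02144.
Unpooled SE = √(p̂₁(1−p̂₁)/n₁ + p̂₂(1−p̂₂)/n₂) = √(0.000145788 + 0.000539822) = 0.026184.
For 99% confidence, z* = 2.576. Margin of error = 0.06745.
CI: -0.02144 ± 0.06745 = (-0.0889, 0.0460).

(-0.0889, 0.0460)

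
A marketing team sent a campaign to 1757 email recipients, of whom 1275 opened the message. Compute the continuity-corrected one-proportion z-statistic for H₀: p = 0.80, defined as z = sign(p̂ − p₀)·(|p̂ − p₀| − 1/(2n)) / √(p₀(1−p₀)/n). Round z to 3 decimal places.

The sample proportion is 1275/1757 = 0.72567. p̂ − p₀ = -0.074331.
1/(2n) = 0.000285.
Corrected numerator: |-0.074331| − 0.000285 = 0.074046.
Under H₀, SE = √(p₀(1−p₀)/n) = √(0.80·0.20/1757) = √0.000091064 = 0.009543.
z = (−)0.074046/0.009543 = -7.759.

z = -7.759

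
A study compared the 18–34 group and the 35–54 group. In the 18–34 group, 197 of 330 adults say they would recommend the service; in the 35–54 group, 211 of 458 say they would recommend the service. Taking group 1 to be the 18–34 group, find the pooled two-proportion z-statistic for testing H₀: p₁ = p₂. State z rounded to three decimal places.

z = 3.777

Sample proportions: p̂₁ = 197/330 = 0.59697 and p̂₂ = 211/458 = 0.46070.
Pooling: p̂ = 408/788 = 0.51777.
Pooled SE = √[0.2496844·0.00521371] ≈ 0.036080.
z = (p̂₁ − p̂₂)/SE = (0.59697 − 0.46070)/0.036080 = 0.13627/0.036080 = 3.777.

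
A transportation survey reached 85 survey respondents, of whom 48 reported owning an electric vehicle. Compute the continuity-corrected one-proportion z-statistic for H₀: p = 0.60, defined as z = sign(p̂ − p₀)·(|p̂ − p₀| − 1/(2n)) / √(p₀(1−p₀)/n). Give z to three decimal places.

z = -0.554

Sample proportion p̂ = 48/85 = 0.56471. p̂ − p₀ = -0.035294.
1/(2n) = 0.005882.
Corrected numerator: |-0.035294| − 0.005882 = 0.029412.
SE₀ = √(0.60·0.40/85) = 0.053137.
z = (−)0.029412/0.053137 = -0.554.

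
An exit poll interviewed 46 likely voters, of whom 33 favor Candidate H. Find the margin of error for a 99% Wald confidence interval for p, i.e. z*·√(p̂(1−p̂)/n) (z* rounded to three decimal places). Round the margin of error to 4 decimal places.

ME = 0.1710

p̂ = 33/46 = 0.71739.
SE(p̂) = √(0.71739·0.28261/46) = 0.066388.
z* = 2.576 at the 99% level.
ME = 2.576·0.066388 = 0.1710.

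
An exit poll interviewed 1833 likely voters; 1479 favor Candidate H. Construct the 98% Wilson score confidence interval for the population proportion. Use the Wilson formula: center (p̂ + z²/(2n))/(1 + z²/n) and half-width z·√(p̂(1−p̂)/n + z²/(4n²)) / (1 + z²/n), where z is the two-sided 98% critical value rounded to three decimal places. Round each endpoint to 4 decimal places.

p̂ = 1479/1833 = 0.80687; z = 2.326, so z² = 5.410276.
1 + z²/n = 1.002952.
Center = (0.80687 + 0.001476)/1.002952 = 0.80597.
Radicand: p̂(1−p̂)/n + z²/(4n²) = 0.000085013 + 0.000000403 = 0.000085416.
Half-width = 2.326·√0.000085416/1.002952 = 0.02143.
So the interval runs from 0.7845 to 0.8274.

(0.7845, 0.8274)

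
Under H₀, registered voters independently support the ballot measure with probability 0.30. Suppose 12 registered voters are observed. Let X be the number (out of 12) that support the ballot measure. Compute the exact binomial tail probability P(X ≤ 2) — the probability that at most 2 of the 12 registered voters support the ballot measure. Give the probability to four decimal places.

P = 0.2528

X is binomial with n = 12 and p = 0.30.
P(X ≤ 2) = C(12,0)·0.30^0·0.70^12 + C(12,1)·0.30^1·0.70^11 + C(12,2)·0.30^2·0.70^10.
= 0.013841 + 0.071184 + 0.167790 = 0.2528.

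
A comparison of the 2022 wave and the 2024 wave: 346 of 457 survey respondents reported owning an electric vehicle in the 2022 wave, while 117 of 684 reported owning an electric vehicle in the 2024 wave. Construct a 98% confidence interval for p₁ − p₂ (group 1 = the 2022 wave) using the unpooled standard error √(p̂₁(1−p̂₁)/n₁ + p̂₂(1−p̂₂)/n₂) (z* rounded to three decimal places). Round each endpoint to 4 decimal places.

p̂₁ = 346/457 = 0.75711, p̂₂ = 117/684 = 0.17105; p̂₁ − p̂₂ = 0.58606.
SE = √(0.000402393 + 0.000207301) = √0.000609694 = 0.024692.
z* = 2.326 at the 98% level. Margin of error = 0.05743.
Interval: 0.58606 ± 0.05743 → (0.5286, 0.6435).

(0.5286, 0.6435)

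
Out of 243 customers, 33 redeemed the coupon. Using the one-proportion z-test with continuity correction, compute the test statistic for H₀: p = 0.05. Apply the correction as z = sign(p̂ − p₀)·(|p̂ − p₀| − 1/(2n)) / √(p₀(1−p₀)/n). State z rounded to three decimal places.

z = 5.990

Sample proportion p̂ = 33/243 = 0.13580. p̂ − p₀ = 0.085802.
1/(2n) = 0.002058.
Corrected numerator: |0.085802| − 0.002058 = 0.083744.
Under H₀, SE = √(p₀(1−p₀)/n) = √(0.05·0.95/243) = √0.000195473 = 0.013981.
z = +0.083744/0.013981 = 5.990.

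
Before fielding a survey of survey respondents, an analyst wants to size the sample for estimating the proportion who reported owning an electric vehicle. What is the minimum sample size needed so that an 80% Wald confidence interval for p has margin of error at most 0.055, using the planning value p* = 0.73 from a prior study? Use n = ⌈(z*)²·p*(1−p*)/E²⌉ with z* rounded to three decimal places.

n = 108

z* = 1.282 at the 80% level.
p*(1−p*) = 0.1971.
(z*)²·p*(1−p*)/E² = 1.643524·0.1971/0.003025 = 107.087.
⌈107.087⌉ = 108.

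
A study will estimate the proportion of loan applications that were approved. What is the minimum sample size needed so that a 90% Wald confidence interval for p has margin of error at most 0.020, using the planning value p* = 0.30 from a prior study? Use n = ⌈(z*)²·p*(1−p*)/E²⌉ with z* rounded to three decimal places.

n = 1421

For 90% confidence, z* = 1.645.
p*(1−p*) = 0.30·0.70 = 0.2100.
Required n before rounding: 2.706025 × 0.2100 / 0.020² = 1420.663.
Rounding up, n = 1421.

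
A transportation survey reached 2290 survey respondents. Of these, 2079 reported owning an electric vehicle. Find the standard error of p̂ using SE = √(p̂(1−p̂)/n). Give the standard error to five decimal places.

With x = 2079 successes in n = 2290, p̂ = 0.90786.
p̂(1−p̂) = 0.083650.
Dividing by n and taking the root: √0.000036528 = 0.00604.

SE = 0.00604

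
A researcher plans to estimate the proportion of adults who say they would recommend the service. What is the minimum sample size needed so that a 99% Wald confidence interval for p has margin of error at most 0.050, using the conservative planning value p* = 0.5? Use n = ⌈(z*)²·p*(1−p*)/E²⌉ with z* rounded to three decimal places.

n = 664

The 99% critical value is z* = 2.576.
p*(1−p*) = 0.50·0.50 = 0.2500.
Required n before rounding: 6.635776 × 0.2500 / 0.050² = 663.578.
⌈663.578⌉ = 664.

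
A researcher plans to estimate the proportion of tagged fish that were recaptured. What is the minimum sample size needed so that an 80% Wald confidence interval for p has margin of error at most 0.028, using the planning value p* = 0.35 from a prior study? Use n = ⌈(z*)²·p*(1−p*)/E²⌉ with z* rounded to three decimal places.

n = 477

The 80% critical value is z* = 1.282.
p*(1−p*) = 0.35·0.65 = 0.2275.
(z*)²·p*(1−p*)/E² = 1.643524·0.2275/0.000784 = 476.915.
Rounding up, n = 477.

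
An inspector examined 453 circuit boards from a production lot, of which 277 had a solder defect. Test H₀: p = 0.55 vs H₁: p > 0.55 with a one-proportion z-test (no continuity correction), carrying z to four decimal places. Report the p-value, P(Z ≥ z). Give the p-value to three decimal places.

With x = 277 successes in n = 453, p̂ = 0.61148.
Null standard error: √(0.55·0.45/453) = √0.000546358 = 0.023374.
z = (p̂ − p₀)/SE = (277/453 − 0.55)/0.023374 ≈ 2.6302.
p-value = P(Z ≥ z) with z = 2.6302 → 0.004.

p-value = 0.004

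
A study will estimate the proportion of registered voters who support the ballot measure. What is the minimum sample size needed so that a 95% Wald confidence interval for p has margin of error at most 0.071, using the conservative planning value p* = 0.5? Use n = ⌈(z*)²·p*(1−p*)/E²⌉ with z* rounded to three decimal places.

n = 191

z* = 1.960 at the 95% level.
p*(1−p*) = 0.2500.
Required n before rounding: 3.841600 × 0.2500 / 0.071² = 190.518.
Rounding up, n = 191.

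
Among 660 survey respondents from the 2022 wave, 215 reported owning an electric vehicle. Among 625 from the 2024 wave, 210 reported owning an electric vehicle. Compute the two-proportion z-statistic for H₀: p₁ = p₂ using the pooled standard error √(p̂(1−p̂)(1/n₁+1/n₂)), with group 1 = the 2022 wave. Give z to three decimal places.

z = -0.390

p̂₁ = 215/660 = 0.32576, p̂₂ = 210/625 = 0.33600.
Pooling: p̂ = 425/1285 = 0.33074.
SE = √[p̂(1−p̂)(1/n₁+1/n₂)] = √[0.33074·0.66926·(1/660+1/625)] ≈ 0.026259.
z = (p̂₁ − p̂₂)/SE = (0.32576 − 0.33600)/0.026259 = -0.01024/0.026259 = -0.390.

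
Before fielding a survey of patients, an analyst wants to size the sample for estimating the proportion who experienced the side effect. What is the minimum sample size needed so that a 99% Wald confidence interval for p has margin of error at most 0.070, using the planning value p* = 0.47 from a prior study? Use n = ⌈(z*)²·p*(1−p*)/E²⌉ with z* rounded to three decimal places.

n = 338

The 99% critical value is z* = 2.576.
p*(1−p*) = 0.47·0.53 = 0.2491.
Required n before rounding: 6.635776 × 0.2491 / 0.070² = 337.341.
⌈337.341⌉ = 338.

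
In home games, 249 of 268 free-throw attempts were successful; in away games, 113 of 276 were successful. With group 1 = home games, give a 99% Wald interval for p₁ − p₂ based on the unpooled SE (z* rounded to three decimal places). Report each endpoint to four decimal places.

p̂₁ = 249/268 = 0.92910, p̂₂ = 113/276 = 0.40942; p̂₁ − p̂₂ = 0.51968.
Unpooled SE = √(p̂₁(1−p̂₁)/n₁ + p̂₂(1−p̂₂)/n₂) = √(0.000245781 + 0.000876070) = 0.033494.
z* = 2.576 at the 99% level. Margin = 2.576·0.033494 = 0.08628.
So the interval runs from 0.4334 to 0.6060.

(0.4334, 0.6060)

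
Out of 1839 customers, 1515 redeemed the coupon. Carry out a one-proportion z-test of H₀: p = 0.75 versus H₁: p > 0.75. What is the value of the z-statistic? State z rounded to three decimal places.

Sample proportion p̂ = 1515/1839 = 0.82382.
Null standard error: √(0.75·0.25/1839) = √0.000101958 = 0.010097.
Test statistic: z = 0.07382/0.010097 = 7.311.

z = 7.311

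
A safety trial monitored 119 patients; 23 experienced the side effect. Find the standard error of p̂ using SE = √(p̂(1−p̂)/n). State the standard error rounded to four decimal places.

The sample proportion is 23/119 = 0.19328.
p̂(1−p̂) = 0.19328·0.80672 = 0.155923.
SE = √(0.155923/119) = √0.001310277 = 0.0362.

SE = 0.0362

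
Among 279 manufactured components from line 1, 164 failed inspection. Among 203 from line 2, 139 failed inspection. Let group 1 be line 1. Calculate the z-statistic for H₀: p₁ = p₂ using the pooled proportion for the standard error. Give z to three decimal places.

Sample proportions: p̂₁ = 164/279 = 0.58781 and p̂₂ = 139/203 = 0.68473.
Pooled p̂ = (164+139)/(279+203) = 303/482 = 0.62863.
SE = √[p̂(1−p̂)(1/n₁+1/n₂)] = √[0.62863·0.37137·(1/279+1/203)] ≈ 0.044573.
z = (p̂₁ − p̂₂)/SE = (0.58781 − 0.68473)/0.044573 = -0.09692/0.044573 = -2.174.

z = -2.174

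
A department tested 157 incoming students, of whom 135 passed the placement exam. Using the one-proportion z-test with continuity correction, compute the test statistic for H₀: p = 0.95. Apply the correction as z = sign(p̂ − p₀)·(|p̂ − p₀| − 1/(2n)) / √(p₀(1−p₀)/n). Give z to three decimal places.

z = -4.998

p̂ = 135/157 = 0.85987. p̂ − p₀ = -0.090127.
Continuity correction 1/(2n) = 1/314 = 0.003185.
Corrected numerator: |-0.090127| − 0.003185 = 0.086942.
Under H₀, SE = √(p₀(1−p₀)/n) = √(0.95·0.05/157) = √0.000302548 = 0.017394.
z = (−)0.086942/0.017394 = -4.998.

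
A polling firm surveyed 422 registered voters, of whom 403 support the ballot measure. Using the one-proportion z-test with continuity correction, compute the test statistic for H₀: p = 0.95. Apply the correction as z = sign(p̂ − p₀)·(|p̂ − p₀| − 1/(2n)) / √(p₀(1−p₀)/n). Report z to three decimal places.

z = 0.357

p̂ = 403/422 = 0.95498. p̂ − p₀ = 0.004976.
1/(2n) = 0.001185.
Corrected numerator: |0.004976| − 0.001185 = 0.003791.
SE₀ = √(0.95·0.05/422) = 0.010609.
z = (+)0.003791/0.010609 = 0.357.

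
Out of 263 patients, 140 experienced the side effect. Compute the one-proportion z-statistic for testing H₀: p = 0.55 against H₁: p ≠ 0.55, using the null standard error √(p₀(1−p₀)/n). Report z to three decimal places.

With x = 140 successes in n = 263, p̂ = 0.53232.
Under H₀, SE = √(p₀(1−p₀)/n) = √(0.55·0.45/263) = √0.000941065 = 0.030677.
z = (p̂ − p₀)/SE = (0.53232 − 0.55)/0.030677 = -0.576.

z = -0.576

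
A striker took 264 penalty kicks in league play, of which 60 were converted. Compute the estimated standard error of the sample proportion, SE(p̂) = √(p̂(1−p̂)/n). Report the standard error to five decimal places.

SE = 0.02579

With x = 60 successes in n = 264, p̂ = 0.22727.
p̂(1−p̂) = 0.22727·0.77273 = 0.175618.
SE = √(0.175618/264) = 0.02579.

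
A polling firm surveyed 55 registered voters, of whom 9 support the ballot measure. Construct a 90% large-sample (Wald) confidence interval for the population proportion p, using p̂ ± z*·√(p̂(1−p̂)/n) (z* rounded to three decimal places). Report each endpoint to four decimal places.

With x = 9 successes in n = 55, p̂ = 0.16364.
SE(p̂) = √(0.16364·0.83636/55) = 0.049883.
The 90% critical value is z* = 1.645.
Margin = 1.645·0.049883 = 0.08206.
CI: 0.16364 ± 0.08206 = (0.0816, 0.2457).

(0.0816, 0.2457)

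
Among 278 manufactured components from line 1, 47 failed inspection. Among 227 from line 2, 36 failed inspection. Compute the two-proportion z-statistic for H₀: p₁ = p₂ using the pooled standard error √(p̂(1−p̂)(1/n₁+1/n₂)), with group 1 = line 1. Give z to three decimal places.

z = 0.316

Sample proportions: p̂₁ = 47/278 = 0.16906 and p̂₂ = 36/227 = 0.15859.
Pooling: p̂ = 83/505 = 0.16436.
SE = √[p̂(1−p̂)(1/n₁+1/n₂)] = √[0.16436·0.83564·(1/278+1/227)] ≈ 0.033152.
z = 0.01047/0.033152 = 0.316.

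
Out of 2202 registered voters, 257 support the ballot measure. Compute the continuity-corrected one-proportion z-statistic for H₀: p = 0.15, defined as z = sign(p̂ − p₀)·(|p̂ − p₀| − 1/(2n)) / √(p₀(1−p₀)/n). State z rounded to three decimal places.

p̂ = 257/2202 = 0.11671. p̂ − p₀ = -0.033288.
1/(2n) = 0.000227.
Corrected numerator: |-0.033288| − 0.000227 = 0.033061.
Null standard error: √(0.15·0.85/2202) = √0.000057902 = 0.007609.
z = −0.033061/0.007609 = -4.345.

z = -4.345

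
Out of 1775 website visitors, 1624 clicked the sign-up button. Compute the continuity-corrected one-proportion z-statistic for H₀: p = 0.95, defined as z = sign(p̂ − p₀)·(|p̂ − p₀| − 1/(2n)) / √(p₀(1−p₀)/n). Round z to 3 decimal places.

z = -6.725

With x = 1624 successes in n = 1775, p̂ = 0.91493. p̂ − p₀ = -0.035070.
Continuity correction 1/(2n) = 1/3550 = 0.000282.
Corrected numerator: |-0.035070| − 0.000282 = 0.034788.
Null standard error: √(0.95·0.05/1775) = √0.000026761 = 0.005173.
z = −0.034788/0.005173 = -6.725.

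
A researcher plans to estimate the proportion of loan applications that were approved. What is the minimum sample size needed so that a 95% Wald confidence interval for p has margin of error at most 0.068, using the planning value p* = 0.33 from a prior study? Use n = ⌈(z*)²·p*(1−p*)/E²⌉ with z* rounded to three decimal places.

n = 184

z* = 1.960 at the 95% level.
p*(1−p*) = 0.2211.
Required n before rounding: 3.841600 × 0.2211 / 0.068² = 183.689.
⌈183.689⌉ = 184.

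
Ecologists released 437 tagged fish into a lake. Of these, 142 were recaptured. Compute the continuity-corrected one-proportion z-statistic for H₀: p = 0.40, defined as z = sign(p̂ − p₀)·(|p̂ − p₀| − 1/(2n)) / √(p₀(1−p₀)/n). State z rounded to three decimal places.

z = -3.154

The sample proportion is 142/437 = 0.32494. p̂ − p₀ = -0.075057.
1/(2n) = 0.001144.
Corrected numerator: |-0.075057| − 0.001144 = 0.073913.
SE₀ = √(0.40·0.60/437) = 0.023435.
z = (−)0.073913/0.023435 = -3.154.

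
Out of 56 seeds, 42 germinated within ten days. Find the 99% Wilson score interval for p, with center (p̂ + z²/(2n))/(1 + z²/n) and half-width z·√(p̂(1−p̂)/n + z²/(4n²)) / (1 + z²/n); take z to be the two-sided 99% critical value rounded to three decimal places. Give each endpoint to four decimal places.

Here p̂ = 42/56 = 0.75000 and z = 2.576 (z² = 6.635776).
1 + z²/n = 1.118496.
Center = (0.75000 + 0.059248)/1.118496 = 0.72351.
Radicand: p̂(1−p̂)/n + z²/(4n²) = 0.003348214 + 0.000529000 = 0.003877214.
Half-width = z·√(radicand)/denom = 2.576·0.062267/1.118496 = 0.14341.
Interval: 0.72351 ± 0.14341 → (0.5801, 0.8669).

(0.5801, 0.8669)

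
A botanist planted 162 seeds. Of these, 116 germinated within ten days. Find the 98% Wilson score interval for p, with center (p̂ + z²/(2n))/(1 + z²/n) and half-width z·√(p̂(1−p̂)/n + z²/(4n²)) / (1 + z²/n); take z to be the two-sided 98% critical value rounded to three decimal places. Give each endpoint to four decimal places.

p̂ = 116/162 = 0.71605; z = 2.326, so z² = 5.410276.
1 + z²/n = 1.033397.
Adjusted center: (0.71605 + z²/(2n))/1.033397 = 0.70907.
Radicand: p̂(1−p̂)/n + z²/(4n²) = 0.001255078 + 0.000051538 = 0.001306616.
Half-width = z·√(radicand)/denom = 2.326·0.036147/1.033397 = 0.08136.
Interval: 0.70907 ± 0.08136 → (0.6277, 0.7904).

(0.6277, 0.7904)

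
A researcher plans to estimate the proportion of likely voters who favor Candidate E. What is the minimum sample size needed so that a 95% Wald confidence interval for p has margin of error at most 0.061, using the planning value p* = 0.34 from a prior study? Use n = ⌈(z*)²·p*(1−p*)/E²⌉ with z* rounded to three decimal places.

n = 232

For 95% confidence, z* = 1.960.
p*(1−p*) = 0.2244.
(z*)²·p*(1−p*)/E² = 3.841600·0.2244/0.003721 = 231.673.
Rounding up, n = 232.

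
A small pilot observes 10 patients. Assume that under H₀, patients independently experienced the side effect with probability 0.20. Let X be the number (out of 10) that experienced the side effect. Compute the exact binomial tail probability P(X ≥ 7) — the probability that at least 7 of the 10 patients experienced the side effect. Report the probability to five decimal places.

X is binomial with n = 10 and p = 0.20.
P(X ≥ 7) = C(10,7)·0.20^7·0.80^3 + C(10,8)·0.20^8·0.80^2 + C(10,9)·0.20^9·0.80^1 + C(10,10)·0.20^10·0.80^0.
= 0.000786 + 0.000074 + 0.000004 + 0.000000 = 0.00086.

P = 0.00086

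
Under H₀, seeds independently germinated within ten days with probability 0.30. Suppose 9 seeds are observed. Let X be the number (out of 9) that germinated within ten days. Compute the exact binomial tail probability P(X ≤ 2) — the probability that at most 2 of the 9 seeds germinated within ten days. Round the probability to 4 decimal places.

X is binomial with n = 9 and p = 0.30.
P(X ≤ 2) = C(9,0)·0.30^0·0.70^9 + C(9,1)·0.30^1·0.70^8 + C(9,2)·0.30^2·0.70^7.
= 0.040354 + 0.155650 + 0.266828 = 0.4628.

P = 0.4628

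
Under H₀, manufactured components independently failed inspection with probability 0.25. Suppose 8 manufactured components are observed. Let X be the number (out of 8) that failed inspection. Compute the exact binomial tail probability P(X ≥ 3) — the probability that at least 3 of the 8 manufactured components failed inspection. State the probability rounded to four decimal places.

X is binomial with n = 8 and p = 0.25.
P(X ≥ 3) = Σ_{j=3}^{8} C(8,j)·0.25^j·0.75^{8−j}.
= 0.207642 + 0.086517 + 0.023071 + 0.003845 + 0.000366 + 0.000015 = 0.3215.

P = 0.3215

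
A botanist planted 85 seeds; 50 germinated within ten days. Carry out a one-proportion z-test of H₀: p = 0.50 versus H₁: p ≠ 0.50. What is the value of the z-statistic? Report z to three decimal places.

p̂ = 50/85 = 0.58824.
Null standard error: √(0.50·0.50/85) = √0.002941176 = 0.054233.
Test statistic: z = 0.08824/0.054233 = 1.627.

z = 1.627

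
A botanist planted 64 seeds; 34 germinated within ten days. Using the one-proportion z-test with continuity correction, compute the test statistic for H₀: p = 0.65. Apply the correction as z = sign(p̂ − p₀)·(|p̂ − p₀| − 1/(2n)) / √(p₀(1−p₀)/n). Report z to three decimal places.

z = -1.861

The sample proportion is 34/64 = 0.53125. p̂ − p₀ = -0.118750.
Continuity correction 1/(2n) = 1/128 = 0.007812.
Corrected numerator: |-0.118750| − 0.007812 = 0.110938.
SE₀ = √(0.65·0.35/64) = 0.059621.
z = (−)0.110938/0.059621 = -1.861.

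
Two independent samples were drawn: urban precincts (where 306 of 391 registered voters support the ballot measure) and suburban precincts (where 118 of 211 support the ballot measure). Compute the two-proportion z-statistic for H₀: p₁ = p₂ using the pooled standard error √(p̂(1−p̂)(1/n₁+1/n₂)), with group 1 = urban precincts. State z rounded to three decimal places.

z = 5.730

p̂₁ = 306/391 = 0.78261, p̂₂ = 118/211 = 0.55924.
Pooling: p̂ = 424/602 = 0.70432.
Pooled SE = √[0.2082538·0.00729688] ≈ 0.038982.
z = 0.22337/0.038982 = 5.730.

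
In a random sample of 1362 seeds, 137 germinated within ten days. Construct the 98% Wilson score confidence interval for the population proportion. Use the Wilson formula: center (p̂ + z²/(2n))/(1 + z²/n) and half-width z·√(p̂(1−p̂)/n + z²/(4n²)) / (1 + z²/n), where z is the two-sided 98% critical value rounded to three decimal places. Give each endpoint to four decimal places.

(0.0832, 0.1212)

Here p̂ = 137/1362 = 0.10059 and z = 2.326 (z² = 5.410276).
Denominator 1 + z²/n = 1 + 5.410276/1362 = 1.003972.
Center = (0.10059 + 0.001986)/1.003972 = 0.10217.
Radicand: p̂(1−p̂)/n + z²/(4n²) = 0.000066424 + 0.000000729 = 0.000067153.
Half-width = 2.326·√0.000067153/1.003972 = 0.01899.
Interval: 0.10217 ± 0.01899 → (0.0832, 0.1212).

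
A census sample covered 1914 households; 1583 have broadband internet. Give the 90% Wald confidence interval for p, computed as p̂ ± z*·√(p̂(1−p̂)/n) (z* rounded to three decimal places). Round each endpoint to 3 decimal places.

The sample proportion is 1583/1914 = 0.82706.
SE = √(p̂(1−p̂)/n) = √(0.143029/1914) = 0.008645.
For 90% confidence, z* = 1.645.
Margin = 1.645·0.008645 = 0.01422.
Interval: 0.82706 ± 0.01422 → (0.813, 0.841).

(0.813, 0.841)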